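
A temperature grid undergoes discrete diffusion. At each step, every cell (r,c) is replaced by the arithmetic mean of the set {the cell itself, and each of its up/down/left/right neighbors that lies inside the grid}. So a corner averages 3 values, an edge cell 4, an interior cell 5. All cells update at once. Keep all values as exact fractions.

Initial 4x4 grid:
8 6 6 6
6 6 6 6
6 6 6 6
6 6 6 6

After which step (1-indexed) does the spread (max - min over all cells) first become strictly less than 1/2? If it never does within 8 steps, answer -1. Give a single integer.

Answer: 3

Derivation:
Step 1: max=20/3, min=6, spread=2/3
Step 2: max=59/9, min=6, spread=5/9
Step 3: max=689/108, min=6, spread=41/108
  -> spread < 1/2 first at step 3
Step 4: max=20483/3240, min=6, spread=1043/3240
Step 5: max=608753/97200, min=6, spread=25553/97200
Step 6: max=18167459/2916000, min=54079/9000, spread=645863/2916000
Step 7: max=542521691/87480000, min=360971/60000, spread=16225973/87480000
Step 8: max=16223877983/2624400000, min=162701/27000, spread=409340783/2624400000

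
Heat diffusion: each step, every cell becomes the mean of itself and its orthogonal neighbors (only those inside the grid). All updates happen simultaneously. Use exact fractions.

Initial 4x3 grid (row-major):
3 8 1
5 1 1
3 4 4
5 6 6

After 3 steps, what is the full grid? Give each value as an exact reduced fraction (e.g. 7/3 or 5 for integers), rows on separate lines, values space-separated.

After step 1:
  16/3 13/4 10/3
  3 19/5 7/4
  17/4 18/5 15/4
  14/3 21/4 16/3
After step 2:
  139/36 943/240 25/9
  983/240 77/25 379/120
  931/240 413/100 433/120
  85/18 377/80 43/9
After step 3:
  4279/1080 49133/14400 7103/2160
  26849/7200 2759/750 5681/1800
  30289/7200 1941/500 14107/3600
  4793/1080 7337/1600 9431/2160

Answer: 4279/1080 49133/14400 7103/2160
26849/7200 2759/750 5681/1800
30289/7200 1941/500 14107/3600
4793/1080 7337/1600 9431/2160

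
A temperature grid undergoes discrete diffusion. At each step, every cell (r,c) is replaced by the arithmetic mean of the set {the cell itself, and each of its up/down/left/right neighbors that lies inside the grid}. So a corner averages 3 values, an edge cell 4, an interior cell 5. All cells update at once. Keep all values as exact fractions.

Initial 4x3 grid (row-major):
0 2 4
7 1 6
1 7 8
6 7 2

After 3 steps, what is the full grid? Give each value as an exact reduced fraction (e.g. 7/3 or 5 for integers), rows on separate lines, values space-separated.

After step 1:
  3 7/4 4
  9/4 23/5 19/4
  21/4 24/5 23/4
  14/3 11/2 17/3
After step 2:
  7/3 267/80 7/2
  151/40 363/100 191/40
  509/120 259/50 629/120
  185/36 619/120 203/36
After step 3:
  2267/720 15361/4800 929/240
  699/200 8279/2000 643/150
  8251/1800 14071/3000 1172/225
  2617/540 38009/7200 2887/540

Answer: 2267/720 15361/4800 929/240
699/200 8279/2000 643/150
8251/1800 14071/3000 1172/225
2617/540 38009/7200 2887/540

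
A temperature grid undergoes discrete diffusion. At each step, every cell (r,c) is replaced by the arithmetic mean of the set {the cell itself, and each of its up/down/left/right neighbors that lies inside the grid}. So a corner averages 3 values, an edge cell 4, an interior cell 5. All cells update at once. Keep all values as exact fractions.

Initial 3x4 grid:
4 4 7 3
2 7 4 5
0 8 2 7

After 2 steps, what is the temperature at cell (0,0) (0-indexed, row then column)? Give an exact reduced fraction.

Answer: 145/36

Derivation:
Step 1: cell (0,0) = 10/3
Step 2: cell (0,0) = 145/36
Full grid after step 2:
  145/36 55/12 5 19/4
  179/48 23/5 49/10 233/48
  65/18 107/24 115/24 44/9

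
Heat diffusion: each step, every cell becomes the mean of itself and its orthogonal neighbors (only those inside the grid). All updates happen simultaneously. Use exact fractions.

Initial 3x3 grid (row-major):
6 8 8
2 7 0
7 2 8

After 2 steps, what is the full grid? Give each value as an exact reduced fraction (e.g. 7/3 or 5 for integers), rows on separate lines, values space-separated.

Answer: 217/36 1303/240 55/9
183/40 283/50 1093/240
91/18 21/5 181/36

Derivation:
After step 1:
  16/3 29/4 16/3
  11/2 19/5 23/4
  11/3 6 10/3
After step 2:
  217/36 1303/240 55/9
  183/40 283/50 1093/240
  91/18 21/5 181/36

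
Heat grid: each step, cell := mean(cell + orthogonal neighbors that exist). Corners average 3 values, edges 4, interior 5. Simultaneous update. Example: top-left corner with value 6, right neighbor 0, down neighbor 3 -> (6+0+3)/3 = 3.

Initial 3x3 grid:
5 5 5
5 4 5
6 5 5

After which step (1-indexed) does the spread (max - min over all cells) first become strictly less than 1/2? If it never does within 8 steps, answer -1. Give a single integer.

Step 1: max=16/3, min=19/4, spread=7/12
Step 2: max=46/9, min=29/6, spread=5/18
  -> spread < 1/2 first at step 2
Step 3: max=683/135, min=1753/360, spread=41/216
Step 4: max=81107/16200, min=105251/21600, spread=347/2592
Step 5: max=606263/121500, min=6345097/1296000, spread=2921/31104
Step 6: max=289958213/58320000, min=381483659/77760000, spread=24611/373248
Step 7: max=8683480643/1749600000, min=22939980673/4665600000, spread=207329/4478976
Step 8: max=1040412643367/209952000000, min=1378119800531/279936000000, spread=1746635/53747712

Answer: 2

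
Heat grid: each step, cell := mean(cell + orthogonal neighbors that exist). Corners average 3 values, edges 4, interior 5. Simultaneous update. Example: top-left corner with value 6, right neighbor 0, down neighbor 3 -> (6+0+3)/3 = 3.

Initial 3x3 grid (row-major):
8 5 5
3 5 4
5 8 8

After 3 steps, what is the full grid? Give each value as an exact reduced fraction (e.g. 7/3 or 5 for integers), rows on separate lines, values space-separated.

After step 1:
  16/3 23/4 14/3
  21/4 5 11/2
  16/3 13/2 20/3
After step 2:
  49/9 83/16 191/36
  251/48 28/5 131/24
  205/36 47/8 56/9
After step 3:
  571/108 1723/320 2297/432
  15817/2880 547/100 8131/1440
  2419/432 2807/480 158/27

Answer: 571/108 1723/320 2297/432
15817/2880 547/100 8131/1440
2419/432 2807/480 158/27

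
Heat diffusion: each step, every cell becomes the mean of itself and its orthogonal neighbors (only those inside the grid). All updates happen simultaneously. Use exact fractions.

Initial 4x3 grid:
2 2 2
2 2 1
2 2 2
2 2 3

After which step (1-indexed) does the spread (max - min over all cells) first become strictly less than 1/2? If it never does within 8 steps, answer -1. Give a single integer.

Answer: 2

Derivation:
Step 1: max=7/3, min=5/3, spread=2/3
Step 2: max=79/36, min=433/240, spread=281/720
  -> spread < 1/2 first at step 2
Step 3: max=229/108, min=3943/2160, spread=637/2160
Step 4: max=1797659/864000, min=121093/64800, spread=549257/2592000
Step 5: max=106725121/51840000, min=3672391/1944000, spread=26384083/155520000
Step 6: max=6359851139/3110400000, min=111301417/58320000, spread=1271326697/9331200000
Step 7: max=379275287401/186624000000, min=840378541/437400000, spread=62141329723/559872000000
Step 8: max=22654686012059/11197440000000, min=202834601801/104976000000, spread=3056985459857/33592320000000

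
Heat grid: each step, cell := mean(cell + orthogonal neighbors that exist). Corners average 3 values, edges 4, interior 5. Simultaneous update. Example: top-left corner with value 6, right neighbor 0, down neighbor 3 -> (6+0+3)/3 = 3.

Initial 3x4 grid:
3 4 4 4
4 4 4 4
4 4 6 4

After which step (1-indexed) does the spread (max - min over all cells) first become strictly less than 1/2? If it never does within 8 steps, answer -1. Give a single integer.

Step 1: max=14/3, min=11/3, spread=1
Step 2: max=271/60, min=67/18, spread=143/180
Step 3: max=2371/540, min=823/216, spread=209/360
Step 4: max=69841/16200, min=504083/129600, spread=3643/8640
  -> spread < 1/2 first at step 4
Step 5: max=4158149/972000, min=30588607/7776000, spread=178439/518400
Step 6: max=247191451/58320000, min=1854857633/466560000, spread=1635653/6220800
Step 7: max=7372066567/1749600000, min=112043259547/27993600000, spread=78797407/373248000
Step 8: max=54996830791/13122000000, min=6761348045873/1679616000000, spread=741990121/4478976000

Answer: 4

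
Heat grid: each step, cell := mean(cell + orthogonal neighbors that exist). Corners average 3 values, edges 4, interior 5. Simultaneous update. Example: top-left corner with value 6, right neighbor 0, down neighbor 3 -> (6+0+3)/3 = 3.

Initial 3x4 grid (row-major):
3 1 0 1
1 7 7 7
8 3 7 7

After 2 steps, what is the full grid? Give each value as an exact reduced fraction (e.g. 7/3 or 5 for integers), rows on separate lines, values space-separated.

After step 1:
  5/3 11/4 9/4 8/3
  19/4 19/5 28/5 11/2
  4 25/4 6 7
After step 2:
  55/18 157/60 199/60 125/36
  853/240 463/100 463/100 623/120
  5 401/80 497/80 37/6

Answer: 55/18 157/60 199/60 125/36
853/240 463/100 463/100 623/120
5 401/80 497/80 37/6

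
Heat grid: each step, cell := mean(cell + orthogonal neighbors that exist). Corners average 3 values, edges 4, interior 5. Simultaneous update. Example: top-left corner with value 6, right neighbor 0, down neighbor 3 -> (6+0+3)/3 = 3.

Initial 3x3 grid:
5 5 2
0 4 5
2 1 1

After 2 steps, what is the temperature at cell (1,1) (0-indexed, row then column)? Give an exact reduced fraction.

Answer: 59/20

Derivation:
Step 1: cell (1,1) = 3
Step 2: cell (1,1) = 59/20
Full grid after step 2:
  121/36 43/12 11/3
  121/48 59/20 37/12
  23/12 25/12 22/9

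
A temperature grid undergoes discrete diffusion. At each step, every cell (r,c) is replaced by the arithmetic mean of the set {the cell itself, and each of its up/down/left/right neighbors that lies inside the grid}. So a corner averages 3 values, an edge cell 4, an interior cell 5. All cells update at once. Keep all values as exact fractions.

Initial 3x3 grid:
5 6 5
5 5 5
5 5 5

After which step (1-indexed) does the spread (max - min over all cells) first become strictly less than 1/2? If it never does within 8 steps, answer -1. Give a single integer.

Answer: 1

Derivation:
Step 1: max=16/3, min=5, spread=1/3
  -> spread < 1/2 first at step 1
Step 2: max=1267/240, min=5, spread=67/240
Step 3: max=11237/2160, min=1007/200, spread=1807/10800
Step 4: max=4477963/864000, min=27361/5400, spread=33401/288000
Step 5: max=40109933/7776000, min=2743391/540000, spread=3025513/38880000
Step 6: max=16016926867/3110400000, min=146755949/28800000, spread=53531/995328
Step 7: max=959152925849/186624000000, min=39671116051/7776000000, spread=450953/11943936
Step 8: max=57496103560603/11197440000000, min=4766608610519/933120000000, spread=3799043/143327232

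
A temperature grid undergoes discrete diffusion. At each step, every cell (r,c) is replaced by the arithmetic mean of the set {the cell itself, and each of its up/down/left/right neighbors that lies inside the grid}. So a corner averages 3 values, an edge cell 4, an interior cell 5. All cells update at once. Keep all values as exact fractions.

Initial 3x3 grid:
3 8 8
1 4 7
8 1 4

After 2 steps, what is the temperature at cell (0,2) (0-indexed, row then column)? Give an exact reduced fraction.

Answer: 115/18

Derivation:
Step 1: cell (0,2) = 23/3
Step 2: cell (0,2) = 115/18
Full grid after step 2:
  55/12 1297/240 115/18
  233/60 479/100 1297/240
  139/36 947/240 14/3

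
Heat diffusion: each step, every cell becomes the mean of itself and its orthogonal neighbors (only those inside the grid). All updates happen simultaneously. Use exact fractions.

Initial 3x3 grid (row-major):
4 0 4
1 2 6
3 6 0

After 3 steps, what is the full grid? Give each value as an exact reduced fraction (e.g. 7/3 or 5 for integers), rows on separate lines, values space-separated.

After step 1:
  5/3 5/2 10/3
  5/2 3 3
  10/3 11/4 4
After step 2:
  20/9 21/8 53/18
  21/8 11/4 10/3
  103/36 157/48 13/4
After step 3:
  269/108 253/96 641/216
  251/96 701/240 221/72
  1261/432 1747/576 473/144

Answer: 269/108 253/96 641/216
251/96 701/240 221/72
1261/432 1747/576 473/144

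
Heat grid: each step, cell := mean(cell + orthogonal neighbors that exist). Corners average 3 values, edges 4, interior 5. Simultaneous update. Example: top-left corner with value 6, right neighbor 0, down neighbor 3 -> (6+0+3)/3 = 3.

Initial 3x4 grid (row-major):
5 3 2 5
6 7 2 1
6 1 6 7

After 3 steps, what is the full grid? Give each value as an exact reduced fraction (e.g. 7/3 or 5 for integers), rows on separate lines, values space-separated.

Answer: 9793/2160 30259/7200 25339/7200 917/270
2897/600 8429/2000 2929/750 52483/14400
2537/540 16417/3600 3683/900 8731/2160

Derivation:
After step 1:
  14/3 17/4 3 8/3
  6 19/5 18/5 15/4
  13/3 5 4 14/3
After step 2:
  179/36 943/240 811/240 113/36
  47/10 453/100 363/100 881/240
  46/9 257/60 259/60 149/36
After step 3:
  9793/2160 30259/7200 25339/7200 917/270
  2897/600 8429/2000 2929/750 52483/14400
  2537/540 16417/3600 3683/900 8731/2160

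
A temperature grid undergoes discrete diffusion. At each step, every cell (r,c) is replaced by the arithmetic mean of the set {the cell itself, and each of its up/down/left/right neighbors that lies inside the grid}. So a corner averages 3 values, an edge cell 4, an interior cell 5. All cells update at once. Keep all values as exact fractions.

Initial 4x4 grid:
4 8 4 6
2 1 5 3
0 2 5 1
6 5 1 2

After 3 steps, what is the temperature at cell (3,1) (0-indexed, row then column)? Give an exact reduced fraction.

Answer: 4391/1440

Derivation:
Step 1: cell (3,1) = 7/2
Step 2: cell (3,1) = 781/240
Step 3: cell (3,1) = 4391/1440
Full grid after step 3:
  8101/2160 14189/3600 3161/720 4573/1080
  22453/7200 21307/6000 10891/3000 133/36
  4313/1440 4513/1500 3667/1200 527/180
  1639/540 4391/1440 4111/1440 5633/2160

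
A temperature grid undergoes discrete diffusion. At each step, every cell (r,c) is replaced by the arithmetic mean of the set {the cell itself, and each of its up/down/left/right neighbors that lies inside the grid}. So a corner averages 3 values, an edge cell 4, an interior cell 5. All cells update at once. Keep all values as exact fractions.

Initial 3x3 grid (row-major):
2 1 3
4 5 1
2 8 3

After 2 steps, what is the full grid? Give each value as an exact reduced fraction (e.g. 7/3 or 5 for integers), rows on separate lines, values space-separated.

After step 1:
  7/3 11/4 5/3
  13/4 19/5 3
  14/3 9/2 4
After step 2:
  25/9 211/80 89/36
  281/80 173/50 187/60
  149/36 509/120 23/6

Answer: 25/9 211/80 89/36
281/80 173/50 187/60
149/36 509/120 23/6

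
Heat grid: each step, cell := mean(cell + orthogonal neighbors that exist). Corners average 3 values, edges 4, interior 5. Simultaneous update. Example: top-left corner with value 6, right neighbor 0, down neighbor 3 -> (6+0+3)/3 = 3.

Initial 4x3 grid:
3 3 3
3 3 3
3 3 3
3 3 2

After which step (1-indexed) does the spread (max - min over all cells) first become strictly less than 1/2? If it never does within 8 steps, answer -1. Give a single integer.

Step 1: max=3, min=8/3, spread=1/3
  -> spread < 1/2 first at step 1
Step 2: max=3, min=49/18, spread=5/18
Step 3: max=3, min=607/216, spread=41/216
Step 4: max=3, min=73543/25920, spread=4217/25920
Step 5: max=21521/7200, min=4456451/1555200, spread=38417/311040
Step 6: max=429403/144000, min=268735789/93312000, spread=1903471/18662400
Step 7: max=12844241/4320000, min=16195170911/5598720000, spread=18038617/223948800
Step 8: max=1153473241/388800000, min=974501417149/335923200000, spread=883978523/13436928000

Answer: 1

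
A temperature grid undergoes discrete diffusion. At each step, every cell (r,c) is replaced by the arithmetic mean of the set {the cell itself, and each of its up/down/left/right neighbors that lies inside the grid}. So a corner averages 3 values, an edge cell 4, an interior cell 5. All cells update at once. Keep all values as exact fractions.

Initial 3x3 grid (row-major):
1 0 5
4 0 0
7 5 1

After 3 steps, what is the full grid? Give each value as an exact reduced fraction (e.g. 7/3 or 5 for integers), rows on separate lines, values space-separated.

After step 1:
  5/3 3/2 5/3
  3 9/5 3/2
  16/3 13/4 2
After step 2:
  37/18 199/120 14/9
  59/20 221/100 209/120
  139/36 743/240 9/4
After step 3:
  2399/1080 13463/7200 223/135
  3323/1200 13987/6000 13963/7200
  7133/2160 41101/14400 189/80

Answer: 2399/1080 13463/7200 223/135
3323/1200 13987/6000 13963/7200
7133/2160 41101/14400 189/80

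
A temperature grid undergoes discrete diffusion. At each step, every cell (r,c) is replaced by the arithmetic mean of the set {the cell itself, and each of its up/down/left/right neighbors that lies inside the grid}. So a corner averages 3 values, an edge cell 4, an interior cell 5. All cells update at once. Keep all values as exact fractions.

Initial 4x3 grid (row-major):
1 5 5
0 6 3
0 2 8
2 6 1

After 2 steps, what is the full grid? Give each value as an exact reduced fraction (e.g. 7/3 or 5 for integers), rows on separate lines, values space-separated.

Answer: 8/3 827/240 169/36
159/80 191/50 62/15
589/240 297/100 23/5
77/36 889/240 15/4

Derivation:
After step 1:
  2 17/4 13/3
  7/4 16/5 11/2
  1 22/5 7/2
  8/3 11/4 5
After step 2:
  8/3 827/240 169/36
  159/80 191/50 62/15
  589/240 297/100 23/5
  77/36 889/240 15/4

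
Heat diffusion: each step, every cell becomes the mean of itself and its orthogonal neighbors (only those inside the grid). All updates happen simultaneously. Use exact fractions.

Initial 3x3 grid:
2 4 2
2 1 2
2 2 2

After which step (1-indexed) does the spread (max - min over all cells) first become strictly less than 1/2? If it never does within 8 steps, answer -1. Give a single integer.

Answer: 3

Derivation:
Step 1: max=8/3, min=7/4, spread=11/12
Step 2: max=587/240, min=11/6, spread=49/80
Step 3: max=307/135, min=9113/4800, spread=16223/43200
  -> spread < 1/2 first at step 3
Step 4: max=1920683/864000, min=42679/21600, spread=213523/864000
Step 5: max=526979/243000, min=34645417/17280000, spread=25457807/155520000
Step 6: max=6685464347/3110400000, min=52838837/25920000, spread=344803907/3110400000
Step 7: max=3721125697/1749600000, min=42530400851/20736000000, spread=42439400063/559872000000
Step 8: max=23720891094923/11197440000000, min=7709096875391/3732480000000, spread=3799043/71663616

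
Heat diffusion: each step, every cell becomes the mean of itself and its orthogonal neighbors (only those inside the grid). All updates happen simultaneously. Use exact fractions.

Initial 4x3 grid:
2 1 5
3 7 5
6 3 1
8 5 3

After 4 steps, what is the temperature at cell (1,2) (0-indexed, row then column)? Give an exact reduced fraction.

Answer: 205741/54000

Derivation:
Step 1: cell (1,2) = 9/2
Step 2: cell (1,2) = 449/120
Step 3: cell (1,2) = 7033/1800
Step 4: cell (1,2) = 205741/54000
Full grid after step 4:
  54521/14400 3187921/864000 488189/129600
  144869/36000 1436939/360000 205741/54000
  488737/108000 1516639/360000 72227/18000
  607429/129600 3841661/864000 58681/14400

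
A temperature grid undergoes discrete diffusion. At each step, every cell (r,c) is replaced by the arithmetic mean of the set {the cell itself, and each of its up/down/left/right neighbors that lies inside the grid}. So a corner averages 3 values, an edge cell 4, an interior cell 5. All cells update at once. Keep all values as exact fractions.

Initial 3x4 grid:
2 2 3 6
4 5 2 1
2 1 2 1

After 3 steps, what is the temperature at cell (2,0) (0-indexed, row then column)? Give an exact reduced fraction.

Step 1: cell (2,0) = 7/3
Step 2: cell (2,0) = 97/36
Step 3: cell (2,0) = 5573/2160
Full grid after step 3:
  3119/1080 21199/7200 20759/7200 6131/2160
  13511/4800 2667/1000 15397/6000 17599/7200
  5573/2160 2203/900 7717/3600 2233/1080

Answer: 5573/2160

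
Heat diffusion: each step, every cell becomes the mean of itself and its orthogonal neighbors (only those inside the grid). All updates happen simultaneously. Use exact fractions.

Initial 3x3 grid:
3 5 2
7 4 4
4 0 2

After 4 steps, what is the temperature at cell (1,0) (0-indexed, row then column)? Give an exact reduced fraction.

Step 1: cell (1,0) = 9/2
Step 2: cell (1,0) = 103/24
Step 3: cell (1,0) = 1129/288
Step 4: cell (1,0) = 66443/17280
Full grid after step 4:
  287/72 65573/17280 9061/2592
  66443/17280 25391/7200 14237/4320
  2311/648 57413/17280 2647/864

Answer: 66443/17280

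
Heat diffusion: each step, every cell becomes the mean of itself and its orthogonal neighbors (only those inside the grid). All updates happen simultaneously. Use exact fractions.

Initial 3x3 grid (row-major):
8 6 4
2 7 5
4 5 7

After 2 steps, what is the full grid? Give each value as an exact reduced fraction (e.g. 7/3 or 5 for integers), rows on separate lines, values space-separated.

Answer: 101/18 259/48 17/3
77/16 28/5 257/48
44/9 241/48 103/18

Derivation:
After step 1:
  16/3 25/4 5
  21/4 5 23/4
  11/3 23/4 17/3
After step 2:
  101/18 259/48 17/3
  77/16 28/5 257/48
  44/9 241/48 103/18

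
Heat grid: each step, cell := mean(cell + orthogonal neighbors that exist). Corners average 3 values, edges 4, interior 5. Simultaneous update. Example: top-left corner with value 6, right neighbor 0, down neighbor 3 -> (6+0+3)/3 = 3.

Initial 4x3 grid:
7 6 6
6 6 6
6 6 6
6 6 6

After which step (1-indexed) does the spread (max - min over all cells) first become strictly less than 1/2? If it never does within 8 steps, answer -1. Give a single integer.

Answer: 1

Derivation:
Step 1: max=19/3, min=6, spread=1/3
  -> spread < 1/2 first at step 1
Step 2: max=113/18, min=6, spread=5/18
Step 3: max=1337/216, min=6, spread=41/216
Step 4: max=159737/25920, min=6, spread=4217/25920
Step 5: max=9540349/1555200, min=43279/7200, spread=38417/311040
Step 6: max=571072211/93312000, min=866597/144000, spread=1903471/18662400
Step 7: max=34193309089/5598720000, min=26035759/4320000, spread=18038617/223948800
Step 8: max=2048807382851/335923200000, min=2345726759/388800000, spread=883978523/13436928000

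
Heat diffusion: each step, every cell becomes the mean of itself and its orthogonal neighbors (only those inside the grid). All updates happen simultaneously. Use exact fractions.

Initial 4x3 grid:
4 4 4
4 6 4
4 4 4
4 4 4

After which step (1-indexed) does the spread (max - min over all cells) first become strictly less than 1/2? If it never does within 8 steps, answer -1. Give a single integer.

Step 1: max=9/2, min=4, spread=1/2
Step 2: max=223/50, min=4, spread=23/50
  -> spread < 1/2 first at step 2
Step 3: max=10411/2400, min=813/200, spread=131/480
Step 4: max=92951/21600, min=14791/3600, spread=841/4320
Step 5: max=37102051/8640000, min=2973373/720000, spread=56863/345600
Step 6: max=332574341/77760000, min=26909543/6480000, spread=386393/3110400
Step 7: max=132809723131/31104000000, min=10788358813/2592000000, spread=26795339/248832000
Step 8: max=7948775714129/1866240000000, min=649166149667/155520000000, spread=254051069/2985984000

Answer: 2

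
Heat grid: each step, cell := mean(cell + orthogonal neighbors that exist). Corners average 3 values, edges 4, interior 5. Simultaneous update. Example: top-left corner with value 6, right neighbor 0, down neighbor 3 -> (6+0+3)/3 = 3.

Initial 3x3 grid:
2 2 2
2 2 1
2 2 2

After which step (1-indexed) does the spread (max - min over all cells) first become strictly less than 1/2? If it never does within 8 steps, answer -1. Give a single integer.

Step 1: max=2, min=5/3, spread=1/3
  -> spread < 1/2 first at step 1
Step 2: max=2, min=413/240, spread=67/240
Step 3: max=393/200, min=3883/2160, spread=1807/10800
Step 4: max=10439/5400, min=1570037/864000, spread=33401/288000
Step 5: max=1036609/540000, min=14322067/7776000, spread=3025513/38880000
Step 6: max=54844051/28800000, min=5755873133/3110400000, spread=53531/995328
Step 7: max=14760883949/7776000000, min=347215074151/186624000000, spread=450953/11943936
Step 8: max=1765231389481/933120000000, min=20885976439397/11197440000000, spread=3799043/143327232

Answer: 1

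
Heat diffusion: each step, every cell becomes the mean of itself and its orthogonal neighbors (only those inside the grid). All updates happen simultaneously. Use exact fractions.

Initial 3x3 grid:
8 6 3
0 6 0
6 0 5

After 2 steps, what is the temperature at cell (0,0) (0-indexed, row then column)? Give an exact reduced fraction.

Step 1: cell (0,0) = 14/3
Step 2: cell (0,0) = 185/36
Full grid after step 2:
  185/36 949/240 49/12
  211/60 209/50 317/120
  15/4 619/240 113/36

Answer: 185/36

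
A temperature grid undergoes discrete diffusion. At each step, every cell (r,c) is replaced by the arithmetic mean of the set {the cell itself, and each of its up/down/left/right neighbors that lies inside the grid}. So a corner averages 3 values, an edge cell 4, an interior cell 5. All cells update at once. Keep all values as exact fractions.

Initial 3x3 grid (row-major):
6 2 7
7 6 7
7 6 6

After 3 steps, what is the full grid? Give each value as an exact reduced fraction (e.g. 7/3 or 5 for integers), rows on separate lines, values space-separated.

After step 1:
  5 21/4 16/3
  13/2 28/5 13/2
  20/3 25/4 19/3
After step 2:
  67/12 1271/240 205/36
  713/120 301/50 713/120
  233/36 497/80 229/36
After step 3:
  4037/720 81337/14400 12191/2160
  43231/7200 17647/3000 43231/7200
  13411/2160 30079/4800 13331/2160

Answer: 4037/720 81337/14400 12191/2160
43231/7200 17647/3000 43231/7200
13411/2160 30079/4800 13331/2160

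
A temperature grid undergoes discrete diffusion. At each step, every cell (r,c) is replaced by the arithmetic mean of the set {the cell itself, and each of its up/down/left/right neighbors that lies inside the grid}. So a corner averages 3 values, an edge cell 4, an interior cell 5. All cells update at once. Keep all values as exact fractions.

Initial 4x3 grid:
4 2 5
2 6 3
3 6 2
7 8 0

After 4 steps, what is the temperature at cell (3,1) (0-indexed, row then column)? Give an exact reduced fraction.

Answer: 3900959/864000

Derivation:
Step 1: cell (3,1) = 21/4
Step 2: cell (3,1) = 235/48
Step 3: cell (3,1) = 65461/14400
Step 4: cell (3,1) = 3900959/864000
Full grid after step 4:
  492761/129600 1064593/288000 483961/129600
  861361/216000 158689/40000 813611/216000
  107509/24000 1516501/360000 872831/216000
  202067/43200 3900959/864000 540601/129600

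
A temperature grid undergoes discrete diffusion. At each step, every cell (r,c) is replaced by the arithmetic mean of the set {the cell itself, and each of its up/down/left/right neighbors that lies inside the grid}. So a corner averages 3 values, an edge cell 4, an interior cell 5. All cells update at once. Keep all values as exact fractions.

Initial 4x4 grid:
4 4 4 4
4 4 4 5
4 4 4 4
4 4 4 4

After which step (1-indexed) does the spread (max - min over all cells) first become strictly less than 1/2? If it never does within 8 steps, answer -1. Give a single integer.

Step 1: max=13/3, min=4, spread=1/3
  -> spread < 1/2 first at step 1
Step 2: max=511/120, min=4, spread=31/120
Step 3: max=4531/1080, min=4, spread=211/1080
Step 4: max=448843/108000, min=4, spread=16843/108000
Step 5: max=4026643/972000, min=36079/9000, spread=130111/972000
Step 6: max=120282367/29160000, min=2167159/540000, spread=3255781/29160000
Step 7: max=3599553691/874800000, min=2171107/540000, spread=82360351/874800000
Step 8: max=107727316891/26244000000, min=391306441/97200000, spread=2074577821/26244000000

Answer: 1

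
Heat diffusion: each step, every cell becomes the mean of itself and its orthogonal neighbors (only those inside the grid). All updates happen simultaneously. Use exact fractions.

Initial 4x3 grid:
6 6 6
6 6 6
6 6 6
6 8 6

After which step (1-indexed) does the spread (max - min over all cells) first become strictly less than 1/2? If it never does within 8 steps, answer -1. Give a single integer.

Answer: 3

Derivation:
Step 1: max=20/3, min=6, spread=2/3
Step 2: max=787/120, min=6, spread=67/120
Step 3: max=6917/1080, min=6, spread=437/1080
  -> spread < 1/2 first at step 3
Step 4: max=2749531/432000, min=3009/500, spread=29951/86400
Step 5: max=24543821/3888000, min=20408/3375, spread=206761/777600
Step 6: max=9787395571/1555200000, min=16365671/2700000, spread=14430763/62208000
Step 7: max=584979741689/93312000000, min=1313652727/216000000, spread=139854109/746496000
Step 8: max=35014791890251/5598720000000, min=118491228977/19440000000, spread=7114543559/44789760000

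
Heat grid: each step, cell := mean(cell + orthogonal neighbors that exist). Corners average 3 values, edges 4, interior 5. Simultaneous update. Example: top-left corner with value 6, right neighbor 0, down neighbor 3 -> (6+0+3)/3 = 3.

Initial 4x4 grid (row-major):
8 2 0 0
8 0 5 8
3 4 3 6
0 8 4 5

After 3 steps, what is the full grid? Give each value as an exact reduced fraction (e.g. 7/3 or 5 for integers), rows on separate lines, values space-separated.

Answer: 3001/720 8417/2400 22819/7200 3461/1080
4951/1200 7659/2000 10829/3000 28039/7200
14609/3600 11897/3000 8537/2000 11069/2400
4253/1080 1843/450 1363/300 3523/720

Derivation:
After step 1:
  6 5/2 7/4 8/3
  19/4 19/5 16/5 19/4
  15/4 18/5 22/5 11/2
  11/3 4 5 5
After step 2:
  53/12 281/80 607/240 55/18
  183/40 357/100 179/50 967/240
  473/120 391/100 217/50 393/80
  137/36 61/15 23/5 31/6
After step 3:
  3001/720 8417/2400 22819/7200 3461/1080
  4951/1200 7659/2000 10829/3000 28039/7200
  14609/3600 11897/3000 8537/2000 11069/2400
  4253/1080 1843/450 1363/300 3523/720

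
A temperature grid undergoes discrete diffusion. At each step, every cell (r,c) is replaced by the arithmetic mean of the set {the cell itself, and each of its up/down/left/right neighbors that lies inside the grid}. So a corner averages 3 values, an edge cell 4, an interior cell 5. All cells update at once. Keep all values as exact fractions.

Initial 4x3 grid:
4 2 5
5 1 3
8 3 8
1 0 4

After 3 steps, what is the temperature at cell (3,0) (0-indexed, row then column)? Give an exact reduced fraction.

Step 1: cell (3,0) = 3
Step 2: cell (3,0) = 37/12
Step 3: cell (3,0) = 493/144
Full grid after step 3:
  7723/2160 177/50 7523/2160
  27313/7200 3589/1000 27263/7200
  2867/800 3719/1000 8951/2400
  493/144 4003/1200 175/48

Answer: 493/144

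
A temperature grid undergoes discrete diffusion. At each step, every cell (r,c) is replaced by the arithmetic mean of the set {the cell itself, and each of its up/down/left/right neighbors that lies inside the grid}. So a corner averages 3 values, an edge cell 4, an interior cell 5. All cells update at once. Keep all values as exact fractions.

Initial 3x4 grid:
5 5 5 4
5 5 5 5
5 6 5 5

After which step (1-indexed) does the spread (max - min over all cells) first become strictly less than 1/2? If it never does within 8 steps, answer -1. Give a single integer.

Answer: 3

Derivation:
Step 1: max=16/3, min=14/3, spread=2/3
Step 2: max=631/120, min=85/18, spread=193/360
Step 3: max=5611/1080, min=1039/216, spread=52/135
  -> spread < 1/2 first at step 3
Step 4: max=167041/32400, min=630299/129600, spread=7573/25920
Step 5: max=2494871/486000, min=38099431/7776000, spread=363701/1555200
Step 6: max=298029833/58320000, min=2299108289/466560000, spread=681043/3732480
Step 7: max=4455696043/874800000, min=138499957051/27993600000, spread=163292653/1119744000
Step 8: max=533170210699/104976000000, min=8336351565809/1679616000000, spread=1554974443/13436928000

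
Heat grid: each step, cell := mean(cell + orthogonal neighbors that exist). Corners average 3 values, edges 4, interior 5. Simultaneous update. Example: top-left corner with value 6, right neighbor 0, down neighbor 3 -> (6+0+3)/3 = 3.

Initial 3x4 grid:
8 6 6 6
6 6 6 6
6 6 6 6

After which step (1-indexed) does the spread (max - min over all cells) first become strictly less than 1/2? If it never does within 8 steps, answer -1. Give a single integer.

Answer: 3

Derivation:
Step 1: max=20/3, min=6, spread=2/3
Step 2: max=59/9, min=6, spread=5/9
Step 3: max=689/108, min=6, spread=41/108
  -> spread < 1/2 first at step 3
Step 4: max=81977/12960, min=6, spread=4217/12960
Step 5: max=4874749/777600, min=21679/3600, spread=38417/155520
Step 6: max=291136211/46656000, min=434597/72000, spread=1903471/9331200
Step 7: max=17397149089/2799360000, min=13075759/2160000, spread=18038617/111974400
Step 8: max=1041037782851/167961600000, min=1179326759/194400000, spread=883978523/6718464000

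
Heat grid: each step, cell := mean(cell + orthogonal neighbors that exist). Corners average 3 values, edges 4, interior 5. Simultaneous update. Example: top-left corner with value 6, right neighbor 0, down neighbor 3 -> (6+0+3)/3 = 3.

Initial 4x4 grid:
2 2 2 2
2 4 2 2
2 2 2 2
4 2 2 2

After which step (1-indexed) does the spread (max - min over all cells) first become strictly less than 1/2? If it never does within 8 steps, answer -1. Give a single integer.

Step 1: max=8/3, min=2, spread=2/3
Step 2: max=23/9, min=2, spread=5/9
Step 3: max=2687/1080, min=49/24, spread=241/540
  -> spread < 1/2 first at step 3
Step 4: max=78749/32400, min=12499/6000, spread=3517/10125
Step 5: max=2335079/972000, min=76291/36000, spread=137611/486000
Step 6: max=13828573/5832000, min=154021/72000, spread=169109/729000
Step 7: max=2057220827/874800000, min=349709843/162000000, spread=421969187/2187000000
Step 8: max=61225168889/26244000000, min=10565627243/4860000000, spread=5213477221/32805000000

Answer: 3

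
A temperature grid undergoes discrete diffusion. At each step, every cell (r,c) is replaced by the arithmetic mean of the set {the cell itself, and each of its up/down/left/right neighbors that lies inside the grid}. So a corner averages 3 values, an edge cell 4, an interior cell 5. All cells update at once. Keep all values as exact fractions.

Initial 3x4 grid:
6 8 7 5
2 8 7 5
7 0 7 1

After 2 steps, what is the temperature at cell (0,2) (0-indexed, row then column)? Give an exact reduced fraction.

Answer: 397/60

Derivation:
Step 1: cell (0,2) = 27/4
Step 2: cell (0,2) = 397/60
Full grid after step 2:
  55/9 73/12 397/60 203/36
  229/48 303/50 134/25 213/40
  19/4 69/16 1223/240 151/36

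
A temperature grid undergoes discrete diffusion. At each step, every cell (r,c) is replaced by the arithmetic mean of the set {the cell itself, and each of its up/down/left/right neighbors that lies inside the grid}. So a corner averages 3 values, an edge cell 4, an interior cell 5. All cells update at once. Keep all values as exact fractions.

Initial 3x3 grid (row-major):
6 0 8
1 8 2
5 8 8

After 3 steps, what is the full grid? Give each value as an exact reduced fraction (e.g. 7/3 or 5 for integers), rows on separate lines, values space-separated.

Answer: 4309/1080 33733/7200 2477/540
5843/1200 28367/6000 39983/7200
10813/2160 83741/14400 4061/720

Derivation:
After step 1:
  7/3 11/2 10/3
  5 19/5 13/2
  14/3 29/4 6
After step 2:
  77/18 449/120 46/9
  79/20 561/100 589/120
  203/36 1303/240 79/12
After step 3:
  4309/1080 33733/7200 2477/540
  5843/1200 28367/6000 39983/7200
  10813/2160 83741/14400 4061/720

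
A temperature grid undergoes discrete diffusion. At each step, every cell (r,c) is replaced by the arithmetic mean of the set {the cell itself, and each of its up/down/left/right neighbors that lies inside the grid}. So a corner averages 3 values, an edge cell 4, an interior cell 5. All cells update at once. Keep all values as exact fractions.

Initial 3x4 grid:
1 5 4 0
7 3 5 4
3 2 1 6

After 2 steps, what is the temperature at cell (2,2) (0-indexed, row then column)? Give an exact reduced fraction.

Answer: 769/240

Derivation:
Step 1: cell (2,2) = 7/2
Step 2: cell (2,2) = 769/240
Full grid after step 2:
  133/36 929/240 769/240 119/36
  487/120 84/25 371/100 809/240
  13/4 283/80 769/240 131/36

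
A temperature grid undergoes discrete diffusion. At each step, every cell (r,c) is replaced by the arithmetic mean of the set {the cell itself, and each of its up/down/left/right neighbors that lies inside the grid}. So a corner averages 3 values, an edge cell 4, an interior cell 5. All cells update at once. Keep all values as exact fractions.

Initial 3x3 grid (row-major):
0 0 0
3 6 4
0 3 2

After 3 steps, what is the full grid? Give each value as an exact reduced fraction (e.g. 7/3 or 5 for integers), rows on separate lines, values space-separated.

After step 1:
  1 3/2 4/3
  9/4 16/5 3
  2 11/4 3
After step 2:
  19/12 211/120 35/18
  169/80 127/50 79/30
  7/3 219/80 35/12
After step 3:
  1309/720 14087/7200 2281/1080
  10283/4800 7069/3000 9031/3600
  431/180 4211/1600 221/80

Answer: 1309/720 14087/7200 2281/1080
10283/4800 7069/3000 9031/3600
431/180 4211/1600 221/80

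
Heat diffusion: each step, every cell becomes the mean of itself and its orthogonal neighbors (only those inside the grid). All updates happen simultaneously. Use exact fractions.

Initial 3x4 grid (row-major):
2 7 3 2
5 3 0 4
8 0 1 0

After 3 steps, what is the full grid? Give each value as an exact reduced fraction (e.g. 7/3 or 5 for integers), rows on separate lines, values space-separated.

Answer: 1733/432 25537/7200 6649/2400 1819/720
3133/800 3131/1000 7283/3000 13897/7200
1543/432 20987/7200 13597/7200 3607/2160

Derivation:
After step 1:
  14/3 15/4 3 3
  9/2 3 11/5 3/2
  13/3 3 1/4 5/3
After step 2:
  155/36 173/48 239/80 5/2
  33/8 329/100 199/100 251/120
  71/18 127/48 427/240 41/36
After step 3:
  1733/432 25537/7200 6649/2400 1819/720
  3133/800 3131/1000 7283/3000 13897/7200
  1543/432 20987/7200 13597/7200 3607/2160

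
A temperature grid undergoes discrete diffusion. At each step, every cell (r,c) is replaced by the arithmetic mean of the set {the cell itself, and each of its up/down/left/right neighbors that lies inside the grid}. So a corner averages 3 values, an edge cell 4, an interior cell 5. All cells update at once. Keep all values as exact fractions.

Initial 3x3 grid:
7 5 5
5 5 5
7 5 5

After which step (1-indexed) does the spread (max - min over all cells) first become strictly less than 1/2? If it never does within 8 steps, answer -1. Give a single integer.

Answer: 3

Derivation:
Step 1: max=6, min=5, spread=1
Step 2: max=103/18, min=5, spread=13/18
Step 3: max=4037/720, min=371/72, spread=109/240
  -> spread < 1/2 first at step 3
Step 4: max=71429/12960, min=9361/1800, spread=20149/64800
Step 5: max=14189933/2592000, min=1364491/259200, spread=545023/2592000
Step 6: max=844983751/155520000, min=17131237/3240000, spread=36295/248832
Step 7: max=50541170597/9331200000, min=4132135831/777600000, spread=305773/2985984
Step 8: max=3022674670159/559872000000, min=41422575497/7776000000, spread=2575951/35831808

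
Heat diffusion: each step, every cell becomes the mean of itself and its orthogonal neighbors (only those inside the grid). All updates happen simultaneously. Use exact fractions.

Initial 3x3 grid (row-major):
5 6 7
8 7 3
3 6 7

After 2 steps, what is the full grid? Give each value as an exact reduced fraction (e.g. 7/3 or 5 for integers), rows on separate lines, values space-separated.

Answer: 55/9 287/48 211/36
95/16 119/20 17/3
103/18 91/16 205/36

Derivation:
After step 1:
  19/3 25/4 16/3
  23/4 6 6
  17/3 23/4 16/3
After step 2:
  55/9 287/48 211/36
  95/16 119/20 17/3
  103/18 91/16 205/36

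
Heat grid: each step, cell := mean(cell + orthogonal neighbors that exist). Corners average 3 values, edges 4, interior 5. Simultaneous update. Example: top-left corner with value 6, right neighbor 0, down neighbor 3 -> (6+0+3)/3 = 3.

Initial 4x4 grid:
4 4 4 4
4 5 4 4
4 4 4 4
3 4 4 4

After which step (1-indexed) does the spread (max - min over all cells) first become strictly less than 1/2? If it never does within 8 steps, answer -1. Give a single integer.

Step 1: max=17/4, min=11/3, spread=7/12
Step 2: max=211/50, min=67/18, spread=112/225
  -> spread < 1/2 first at step 2
Step 3: max=9967/2400, min=8347/2160, spread=6233/21600
Step 4: max=89017/21600, min=252289/64800, spread=7381/32400
Step 5: max=8867959/2160000, min=7656019/1944000, spread=3251441/19440000
Step 6: max=79474309/19440000, min=46134737/11664000, spread=3874621/29160000
Step 7: max=7930449367/1944000000, min=6953187007/1749600000, spread=1842174233/17496000000
Step 8: max=237329723653/58320000000, min=209139609229/52488000000, spread=44571420587/524880000000

Answer: 2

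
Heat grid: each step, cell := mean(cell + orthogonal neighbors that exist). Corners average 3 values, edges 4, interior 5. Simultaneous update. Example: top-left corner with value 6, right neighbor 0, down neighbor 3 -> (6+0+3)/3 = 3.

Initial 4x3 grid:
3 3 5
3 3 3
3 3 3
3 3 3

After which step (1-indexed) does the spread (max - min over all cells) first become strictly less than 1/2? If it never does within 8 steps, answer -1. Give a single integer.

Answer: 3

Derivation:
Step 1: max=11/3, min=3, spread=2/3
Step 2: max=32/9, min=3, spread=5/9
Step 3: max=365/108, min=3, spread=41/108
  -> spread < 1/2 first at step 3
Step 4: max=43097/12960, min=3, spread=4217/12960
Step 5: max=2541949/777600, min=10879/3600, spread=38417/155520
Step 6: max=151168211/46656000, min=218597/72000, spread=1903471/9331200
Step 7: max=8999069089/2799360000, min=6595759/2160000, spread=18038617/111974400
Step 8: max=537152982851/167961600000, min=596126759/194400000, spread=883978523/6718464000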